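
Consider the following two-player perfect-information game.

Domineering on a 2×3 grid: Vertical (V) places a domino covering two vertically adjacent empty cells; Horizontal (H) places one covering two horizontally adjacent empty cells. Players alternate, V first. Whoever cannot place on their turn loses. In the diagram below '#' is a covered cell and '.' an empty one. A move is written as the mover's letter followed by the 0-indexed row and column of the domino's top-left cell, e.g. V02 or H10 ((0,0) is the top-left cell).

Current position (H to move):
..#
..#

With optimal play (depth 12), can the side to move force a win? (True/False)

ply 1, H at ..#/..# | H00=+1→###/..#*; H10=+1→..#/###
ply 2: ###/..# is terminal -1 (V); from ..#/..# depth 12

H winning at [..#/..#]: True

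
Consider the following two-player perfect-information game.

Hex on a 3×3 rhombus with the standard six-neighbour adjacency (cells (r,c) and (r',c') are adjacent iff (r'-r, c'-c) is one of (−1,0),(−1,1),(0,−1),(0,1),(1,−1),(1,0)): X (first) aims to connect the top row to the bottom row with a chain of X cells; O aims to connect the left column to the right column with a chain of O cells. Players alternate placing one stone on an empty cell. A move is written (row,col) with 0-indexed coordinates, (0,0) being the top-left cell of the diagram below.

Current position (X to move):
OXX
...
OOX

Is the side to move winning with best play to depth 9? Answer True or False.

X winning at [OXX/.../OOX]: True

[OXX/.../OOX] X move#1: (1,0):-1/OXX/X../OOX, (1,1):-1/OXX/.X./OOX, (1,2):+1/OXX/..X/OOX*
[OXX/..X/OOX] end (terminal -1, O#2); searched OXX/.../OOX to 9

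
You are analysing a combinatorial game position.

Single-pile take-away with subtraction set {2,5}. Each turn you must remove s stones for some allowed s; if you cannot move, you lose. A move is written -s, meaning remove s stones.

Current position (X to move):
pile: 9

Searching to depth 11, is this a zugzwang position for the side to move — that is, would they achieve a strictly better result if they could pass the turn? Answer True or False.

zugzwang(9, X) = False

ply 1, X at 9 | -2=+1→7*; -5=+1→4
ply 2, O at 7 | -2=-1→5*; -5=-1→2
ply 3, X at 5 | -2=-1→3; -5=+1→0*
ply 4: 0 is terminal -1 (O); from 9 depth 11
pass branch (O moves first from the same position):
  | ply 1, O at 9 | -2=+1→7*; -5=+1→4
  | ply 2, X at 7 | -2=-1→5*; -5=-1→2
  | ply 3, O at 5 | -2=-1→3; -5=+1→0*
  | ply 4: 0 is terminal -1 (X); from 9 depth 11
X moving scores +1; X passing scores -1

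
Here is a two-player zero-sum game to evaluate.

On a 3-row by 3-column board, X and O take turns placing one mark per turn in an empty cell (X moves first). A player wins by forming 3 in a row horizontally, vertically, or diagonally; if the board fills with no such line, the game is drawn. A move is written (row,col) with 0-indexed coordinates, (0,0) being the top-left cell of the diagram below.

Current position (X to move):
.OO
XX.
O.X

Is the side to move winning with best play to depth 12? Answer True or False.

X winning at [.OO/XX./O.X]: True

ply 1, X at .OO/XX./O.X | (0,0)=+1→XOO/XX./O.X*; (1,2)=+1→.OO/XXX/O.X; (2,1)=-1→.OO/XX./OXX
ply 2: XOO/XX./O.X is terminal -1 (O); from .OO/XX./O.X depth 12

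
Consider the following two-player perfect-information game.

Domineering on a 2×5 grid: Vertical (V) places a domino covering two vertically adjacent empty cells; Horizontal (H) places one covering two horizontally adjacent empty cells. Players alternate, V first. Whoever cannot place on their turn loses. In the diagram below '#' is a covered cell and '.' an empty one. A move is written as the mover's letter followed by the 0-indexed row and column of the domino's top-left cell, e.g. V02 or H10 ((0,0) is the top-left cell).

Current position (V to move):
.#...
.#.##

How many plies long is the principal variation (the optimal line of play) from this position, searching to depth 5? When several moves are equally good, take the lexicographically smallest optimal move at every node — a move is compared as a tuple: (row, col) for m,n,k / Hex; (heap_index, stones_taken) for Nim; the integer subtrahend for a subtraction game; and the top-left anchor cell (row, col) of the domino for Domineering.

ply 1, V at .#.../.#.## | V00=-1→##.../##.##; V02=+1→.##../.####*
ply 2, H at .##../.#### | H03=-1→.####/.####*
ply 3, V at .####/.#### | V00=+1→#####/#####*
ply 4: #####/##### is terminal -1 (H); from .#.../.#.## depth 5

PV length from [.#.../.#.##]: 3 plies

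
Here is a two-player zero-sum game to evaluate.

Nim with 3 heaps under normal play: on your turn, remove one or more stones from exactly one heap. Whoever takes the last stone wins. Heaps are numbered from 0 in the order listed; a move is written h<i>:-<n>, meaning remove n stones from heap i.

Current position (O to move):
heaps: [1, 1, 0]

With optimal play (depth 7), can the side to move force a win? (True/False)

p1 O@[(1,1,0)]: h0:-1[(0,1,0)]-1* h1:-1[(1,0,0)]-1
p2 X@[(0,1,0)]: h1:-1[(0,0,0)]+1*
p3 O@[(0,0,0)] terminal -1; root [(1,1,0)] d7

O winning at [(1,1,0)]: False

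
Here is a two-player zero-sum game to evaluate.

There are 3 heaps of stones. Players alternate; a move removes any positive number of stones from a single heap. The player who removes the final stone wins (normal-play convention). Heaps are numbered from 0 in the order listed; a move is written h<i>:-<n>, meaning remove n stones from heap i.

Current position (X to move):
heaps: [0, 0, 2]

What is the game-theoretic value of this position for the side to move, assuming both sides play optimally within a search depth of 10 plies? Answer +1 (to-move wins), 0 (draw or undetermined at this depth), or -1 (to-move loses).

value((0,0,2), X) = +1

p1 X@[(0,0,2)]: h2:-1[(0,0,1)]-1 h2:-2[(0,0,0)]+1*
p2 O@[(0,0,0)] terminal -1; root [(0,0,2)] d10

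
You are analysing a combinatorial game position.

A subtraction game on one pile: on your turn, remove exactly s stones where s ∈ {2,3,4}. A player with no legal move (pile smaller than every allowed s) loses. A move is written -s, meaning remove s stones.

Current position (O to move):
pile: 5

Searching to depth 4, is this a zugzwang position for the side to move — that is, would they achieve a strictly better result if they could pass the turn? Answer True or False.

ply 1, O at 5 | -2=-1→3; -3=-1→2; -4=+1→1*
ply 2: 1 is terminal -1 (X); from 5 depth 4
pass branch (X moves first from the same position):
  | ply 1, X at 5 | -2=-1→3; -3=-1→2; -4=+1→1*
  | ply 2: 1 is terminal -1 (O); from 5 depth 4
O moving scores +1; O passing scores -1

zugzwang(5, O) = False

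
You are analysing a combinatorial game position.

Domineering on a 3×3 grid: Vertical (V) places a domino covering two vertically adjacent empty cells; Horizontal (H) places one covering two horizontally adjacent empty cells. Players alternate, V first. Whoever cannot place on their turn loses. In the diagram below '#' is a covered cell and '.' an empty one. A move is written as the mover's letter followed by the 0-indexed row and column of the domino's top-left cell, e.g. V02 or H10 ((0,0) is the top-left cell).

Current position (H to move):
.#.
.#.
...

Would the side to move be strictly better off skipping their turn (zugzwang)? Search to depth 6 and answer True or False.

p1 H@[.#./.#./...]: H20[.#./.#./##.]-1* H21[.#./.#./.##]-1
p2 V@[.#./.#./##.]: V00[##./##./##.]+1* V02[.##/.##/##.]+1 V12[.#./.##/###]+1
p3 H@[##./##./##.] terminal -1; root [.#./.#./...] d6
suppose H passes — search the same position with V to move:
pass> p1 V@[.#./.#./...]: V00[##./##./...]+1* V02[.##/.##/...]+1 V10[.#./##./#..]+1 V12[.#./.##/..#]+1
pass> p2 H@[##./##./...]: H20[##./##./##.]-1* H21[##./##./.##]-1
pass> p3 V@[##./##./##.]: V02[###/###/##.]+1* V12[##./###/###]+1
pass> p4 H@[###/###/##.] terminal -1; root [.#./.#./...] d6
for H: play -1, pass -1

zugzwang(.#./.#./..., H) = False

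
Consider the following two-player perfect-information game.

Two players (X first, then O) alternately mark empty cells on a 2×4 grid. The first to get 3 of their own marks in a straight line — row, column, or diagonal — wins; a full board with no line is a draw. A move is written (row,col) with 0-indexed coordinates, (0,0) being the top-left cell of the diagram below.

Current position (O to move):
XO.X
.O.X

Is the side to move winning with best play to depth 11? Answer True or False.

O winning at [XO.X/.O.X]: False

p1 O@[XO.X/.O.X]: (0,2)[XOOX/.O.X]+0* (1,0)[XO.X/OO.X]+0 (1,2)[XO.X/.OOX]+0
p2 X@[XOOX/.O.X]: (1,0)[XOOX/XO.X]+0* (1,2)[XOOX/.OXX]+0
p3 O@[XOOX/XO.X]: (1,2)[XOOX/XOOX]+0*
p4 X@[XOOX/XOOX] terminal +0; root [XO.X/.O.X] d11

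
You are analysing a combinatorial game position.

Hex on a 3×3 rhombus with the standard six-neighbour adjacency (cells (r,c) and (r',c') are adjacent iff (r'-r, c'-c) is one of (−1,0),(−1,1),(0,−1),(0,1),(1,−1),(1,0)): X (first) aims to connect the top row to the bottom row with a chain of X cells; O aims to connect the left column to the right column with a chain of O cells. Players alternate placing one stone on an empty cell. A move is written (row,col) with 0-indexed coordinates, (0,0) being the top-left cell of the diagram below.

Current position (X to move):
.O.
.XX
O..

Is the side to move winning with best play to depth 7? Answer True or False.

p1 X@[.O./.XX/O..]: (0,0)[XO./.XX/O..]+1* (0,2)[.OX/.XX/O..]+1 (1,0)[.O./XXX/O..]+1 (2,1)[.O./.XX/OX.]-1 (2,2)[.O./.XX/O.X]-1
p2 O@[XO./.XX/O..]: (0,2)[XOO/.XX/O..]-1* (1,0)[XO./OXX/O..]-1 (2,1)[XO./.XX/OO.]-1 (2,2)[XO./.XX/O.O]-1
p3 X@[XOO/.XX/O..]: (1,0)[XOO/XXX/O..]+1* (2,1)[XOO/.XX/OX.]-1 (2,2)[XOO/.XX/O.X]-1
p4 O@[XOO/XXX/O..]: (2,1)[XOO/XXX/OO.]-1* (2,2)[XOO/XXX/O.O]-1
p5 X@[XOO/XXX/OO.]: (2,2)[XOO/XXX/OOX]+1*
p6 O@[XOO/XXX/OOX] terminal -1; root [.O./.XX/O..] d7

X winning at [.O./.XX/O..]: True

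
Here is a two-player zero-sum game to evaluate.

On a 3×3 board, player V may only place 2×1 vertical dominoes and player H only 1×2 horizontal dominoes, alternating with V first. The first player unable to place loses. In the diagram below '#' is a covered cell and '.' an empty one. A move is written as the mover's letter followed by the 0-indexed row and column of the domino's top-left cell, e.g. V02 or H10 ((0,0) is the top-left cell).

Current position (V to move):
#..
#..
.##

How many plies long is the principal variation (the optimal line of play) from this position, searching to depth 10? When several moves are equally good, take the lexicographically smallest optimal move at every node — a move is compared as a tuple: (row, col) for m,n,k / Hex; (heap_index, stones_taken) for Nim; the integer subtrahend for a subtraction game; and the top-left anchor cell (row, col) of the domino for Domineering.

p1 V@[#../#../.##]: V01[##./##./.##]+1* V02[#.#/#.#/.##]+1
p2 H@[##./##./.##] terminal -1; root [#../#../.##] d10

PV length from [#../#../.##]: 1 ply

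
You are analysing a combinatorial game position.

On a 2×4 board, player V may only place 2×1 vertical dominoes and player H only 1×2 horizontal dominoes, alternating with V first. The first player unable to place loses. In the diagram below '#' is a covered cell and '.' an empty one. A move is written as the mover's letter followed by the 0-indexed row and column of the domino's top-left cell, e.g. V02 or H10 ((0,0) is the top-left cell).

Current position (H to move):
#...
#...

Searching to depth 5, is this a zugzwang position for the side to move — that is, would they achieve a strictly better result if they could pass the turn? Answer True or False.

zugzwang(#.../#..., H) = False

[#.../#...] H move#1: H01:+1/###./#...*, H02:+1/#.##/#..., H11:+1/#.../###., H12:+1/#.../#.##
[###./#...] V move#2: V03:-1/####/#..#*
[####/#..#] H move#3: H11:+1/####/####*
[####/####] end (terminal -1, V#4); searched #.../#... to 5
if H skipped the turn, V would face:
~ [#.../#...] V move#1: V01:-1/##../##.., V02:+1/#.#./#.#.*, V03:-1/#..#/#..#
~ [#.#./#.#.] end (terminal -1, H#2); searched #.../#... to 5
compare (H): move=+1 vs pass=-1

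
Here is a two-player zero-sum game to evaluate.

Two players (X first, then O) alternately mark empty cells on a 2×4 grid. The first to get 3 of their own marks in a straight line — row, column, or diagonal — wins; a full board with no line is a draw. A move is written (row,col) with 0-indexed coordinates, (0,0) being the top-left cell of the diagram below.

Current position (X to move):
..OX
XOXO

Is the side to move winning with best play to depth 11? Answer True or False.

p1 X@[..OX/XOXO]: (0,0)[X.OX/XOXO]+0* (0,1)[.XOX/XOXO]+0
p2 O@[X.OX/XOXO]: (0,1)[XOOX/XOXO]+0*
p3 X@[XOOX/XOXO] terminal +0; root [..OX/XOXO] d11

X winning at [..OX/XOXO]: False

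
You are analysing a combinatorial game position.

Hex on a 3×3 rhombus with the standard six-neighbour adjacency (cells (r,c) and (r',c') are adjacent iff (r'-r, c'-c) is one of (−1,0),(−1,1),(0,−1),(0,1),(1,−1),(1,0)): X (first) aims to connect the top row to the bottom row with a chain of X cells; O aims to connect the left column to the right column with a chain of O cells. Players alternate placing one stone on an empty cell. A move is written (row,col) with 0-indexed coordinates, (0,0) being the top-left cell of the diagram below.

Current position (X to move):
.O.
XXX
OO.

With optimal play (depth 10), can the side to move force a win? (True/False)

X winning at [.O./XXX/OO.]: True

p1 X@[.O./XXX/OO.]: (0,0)[XO./XXX/OO.]-1 (0,2)[.OX/XXX/OO.]-1 (2,2)[.O./XXX/OOX]+1*
p2 O@[.O./XXX/OOX]: (0,0)[OO./XXX/OOX]-1* (0,2)[.OO/XXX/OOX]-1
p3 X@[OO./XXX/OOX]: (0,2)[OOX/XXX/OOX]+1*
p4 O@[OOX/XXX/OOX] terminal -1; root [.O./XXX/OO.] d10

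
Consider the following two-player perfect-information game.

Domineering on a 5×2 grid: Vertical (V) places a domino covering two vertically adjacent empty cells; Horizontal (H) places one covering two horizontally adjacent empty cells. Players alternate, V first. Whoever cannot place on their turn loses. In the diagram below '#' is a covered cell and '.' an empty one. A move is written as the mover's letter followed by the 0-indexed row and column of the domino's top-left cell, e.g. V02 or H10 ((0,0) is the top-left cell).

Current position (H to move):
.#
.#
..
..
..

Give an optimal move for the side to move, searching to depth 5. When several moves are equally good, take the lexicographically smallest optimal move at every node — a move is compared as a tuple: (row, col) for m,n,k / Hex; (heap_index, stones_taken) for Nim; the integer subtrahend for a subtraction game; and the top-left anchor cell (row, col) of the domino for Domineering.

H's best at [.#/.#/../../..]: H30

ply 1, H at .#/.#/../../.. | H20=-1→.#/.#/##/../..; H30=+1→.#/.#/../##/..*; H40=-1→.#/.#/../../##
ply 2, V at .#/.#/../##/.. | V00=-1→##/##/../##/..*; V10=-1→.#/##/#./##/..
ply 3, H at ##/##/../##/.. | H20=+1→##/##/##/##/..*; H40=+1→##/##/../##/##
ply 4: ##/##/##/##/.. is terminal -1 (V); from .#/.#/../../.. depth 5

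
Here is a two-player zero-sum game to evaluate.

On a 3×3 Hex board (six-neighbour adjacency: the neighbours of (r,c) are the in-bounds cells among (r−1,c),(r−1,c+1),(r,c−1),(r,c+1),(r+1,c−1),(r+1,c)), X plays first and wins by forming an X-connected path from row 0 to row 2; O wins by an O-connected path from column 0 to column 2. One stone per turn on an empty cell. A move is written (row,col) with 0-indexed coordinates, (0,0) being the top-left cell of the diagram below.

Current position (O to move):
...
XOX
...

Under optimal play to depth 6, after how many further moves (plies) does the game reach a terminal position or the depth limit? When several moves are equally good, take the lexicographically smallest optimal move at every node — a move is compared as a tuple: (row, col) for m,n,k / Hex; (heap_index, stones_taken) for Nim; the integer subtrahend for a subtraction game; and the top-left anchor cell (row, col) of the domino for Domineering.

PV length from [.../XOX/...]: 4 plies

p1 O@[.../XOX/...]: (0,0)[O../XOX/...]-1* (0,1)[.O./XOX/...]-1 (0,2)[..O/XOX/...]-1 (2,0)[.../XOX/O..]-1 (2,1)[.../XOX/.O.]-1 (2,2)[.../XOX/..O]-1
p2 X@[O../XOX/...]: (0,1)[OX./XOX/...]+1* (0,2)[O.X/XOX/...]+1 (2,0)[O../XOX/X..]+1 (2,1)[O../XOX/.X.]-1 (2,2)[O../XOX/..X]-1
p3 O@[OX./XOX/...]: (0,2)[OXO/XOX/...]-1* (2,0)[OX./XOX/O..]-1 (2,1)[OX./XOX/.O.]-1 (2,2)[OX./XOX/..O]-1
p4 X@[OXO/XOX/...]: (2,0)[OXO/XOX/X..]+1* (2,1)[OXO/XOX/.X.]-1 (2,2)[OXO/XOX/..X]-1
p5 O@[OXO/XOX/X..] terminal -1; root [.../XOX/...] d6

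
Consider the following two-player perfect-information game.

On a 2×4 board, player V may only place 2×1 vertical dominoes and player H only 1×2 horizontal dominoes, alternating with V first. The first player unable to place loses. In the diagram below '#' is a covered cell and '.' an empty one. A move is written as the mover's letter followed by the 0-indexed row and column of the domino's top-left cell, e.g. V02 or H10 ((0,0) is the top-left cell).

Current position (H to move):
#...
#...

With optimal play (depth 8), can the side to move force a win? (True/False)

p1 H@[#.../#...]: H01[###./#...]+1* H02[#.##/#...]+1 H11[#.../###.]+1 H12[#.../#.##]+1
p2 V@[###./#...]: V03[####/#..#]-1*
p3 H@[####/#..#]: H11[####/####]+1*
p4 V@[####/####] terminal -1; root [#.../#...] d8

H winning at [#.../#...]: True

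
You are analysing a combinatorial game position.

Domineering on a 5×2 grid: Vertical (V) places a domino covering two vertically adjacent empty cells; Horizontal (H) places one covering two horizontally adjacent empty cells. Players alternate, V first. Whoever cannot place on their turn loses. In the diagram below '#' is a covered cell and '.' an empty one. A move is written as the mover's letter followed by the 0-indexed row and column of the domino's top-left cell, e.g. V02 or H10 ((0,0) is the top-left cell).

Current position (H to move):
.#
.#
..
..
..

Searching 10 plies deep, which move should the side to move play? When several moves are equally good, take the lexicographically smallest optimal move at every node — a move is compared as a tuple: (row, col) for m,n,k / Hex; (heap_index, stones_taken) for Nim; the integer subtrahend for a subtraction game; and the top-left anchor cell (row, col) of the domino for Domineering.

[.#/.#/../../..] H move#1: H20:-1/.#/.#/##/../.., H30:+1/.#/.#/../##/..*, H40:-1/.#/.#/../../##
[.#/.#/../##/..] V move#2: V00:-1/##/##/../##/..*, V10:-1/.#/##/#./##/..
[##/##/../##/..] H move#3: H20:+1/##/##/##/##/..*, H40:+1/##/##/../##/##
[##/##/##/##/..] end (terminal -1, V#4); searched .#/.#/../../.. to 10

H's best at [.#/.#/../../..]: H30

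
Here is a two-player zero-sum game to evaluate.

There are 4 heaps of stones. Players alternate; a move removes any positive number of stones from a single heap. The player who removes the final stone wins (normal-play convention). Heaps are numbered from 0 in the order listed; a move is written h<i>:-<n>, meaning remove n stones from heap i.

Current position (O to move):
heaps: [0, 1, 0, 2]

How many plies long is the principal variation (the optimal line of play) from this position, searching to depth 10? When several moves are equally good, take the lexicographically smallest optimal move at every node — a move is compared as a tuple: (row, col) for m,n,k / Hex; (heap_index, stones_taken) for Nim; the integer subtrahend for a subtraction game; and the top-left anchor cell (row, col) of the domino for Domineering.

PV length from [(0,1,0,2)]: 3 plies

[(0,1,0,2)] O move#1: h1:-1:-1/(0,0,0,2), h3:-1:+1/(0,1,0,1)*, h3:-2:-1/(0,1,0,0)
[(0,1,0,1)] X move#2: h1:-1:-1/(0,0,0,1)*, h3:-1:-1/(0,1,0,0)
[(0,0,0,1)] O move#3: h3:-1:+1/(0,0,0,0)*
[(0,0,0,0)] end (terminal -1, X#4); searched (0,1,0,2) to 10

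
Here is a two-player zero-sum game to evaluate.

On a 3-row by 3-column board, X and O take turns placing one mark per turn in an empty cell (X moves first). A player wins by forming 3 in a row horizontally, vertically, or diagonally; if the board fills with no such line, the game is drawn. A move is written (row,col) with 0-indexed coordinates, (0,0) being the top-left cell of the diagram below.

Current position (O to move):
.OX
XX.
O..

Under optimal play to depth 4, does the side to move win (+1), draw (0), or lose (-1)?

value(.OX/XX./O.., O) = 0

p1 O@[.OX/XX./O..]: (0,0)[OOX/XX./O..]-1 (1,2)[.OX/XXO/O..]+0* (2,1)[.OX/XX./OO.]-1 (2,2)[.OX/XX./O.O]-1
p2 X@[.OX/XXO/O..]: (0,0)[XOX/XXO/O..]+0* (2,1)[.OX/XXO/OX.]+0 (2,2)[.OX/XXO/O.X]+0
p3 O@[XOX/XXO/O..]: (2,1)[XOX/XXO/OO.]-1 (2,2)[XOX/XXO/O.O]+0*
p4 X@[XOX/XXO/O.O]: (2,1)[XOX/XXO/OXO]+0*
p5 O@[XOX/XXO/OXO] terminal +0; root [.OX/XX./O..] d4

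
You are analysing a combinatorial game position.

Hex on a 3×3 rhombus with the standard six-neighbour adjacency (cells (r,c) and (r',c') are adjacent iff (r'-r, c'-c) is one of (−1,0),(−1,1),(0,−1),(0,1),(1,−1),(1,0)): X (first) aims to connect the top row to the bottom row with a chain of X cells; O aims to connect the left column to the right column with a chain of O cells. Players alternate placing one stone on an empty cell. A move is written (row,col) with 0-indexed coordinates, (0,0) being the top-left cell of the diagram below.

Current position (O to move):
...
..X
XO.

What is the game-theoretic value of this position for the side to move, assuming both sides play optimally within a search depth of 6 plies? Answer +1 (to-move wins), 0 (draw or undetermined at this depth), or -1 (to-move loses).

ply 1, O at .../..X/XO. | (0,0)=-1→O../..X/XO.*; (0,1)=-1→.O./..X/XO.; (0,2)=-1→..O/..X/XO.; (1,0)=-1→.../O.X/XO.; (1,1)=-1→.../.OX/XO.; (2,2)=-1→.../..X/XOO
ply 2, X at O../..X/XO. | (0,1)=+1→OX./..X/XO.*; (0,2)=+1→O.X/..X/XO.; (1,0)=+1→O../X.X/XO.; (1,1)=+1→O../.XX/XO.; (2,2)=+1→O../..X/XOX
ply 3, O at OX./..X/XO. | (0,2)=-1→OXO/..X/XO.*; (1,0)=-1→OX./O.X/XO.; (1,1)=-1→OX./.OX/XO.; (2,2)=-1→OX./..X/XOO
ply 4, X at OXO/..X/XO. | (1,0)=+1→OXO/X.X/XO.*; (1,1)=+1→OXO/.XX/XO.; (2,2)=+1→OXO/..X/XOX
ply 5: OXO/X.X/XO. is terminal -1 (O); from .../..X/XO. depth 6

value(.../..X/XO., O) = -1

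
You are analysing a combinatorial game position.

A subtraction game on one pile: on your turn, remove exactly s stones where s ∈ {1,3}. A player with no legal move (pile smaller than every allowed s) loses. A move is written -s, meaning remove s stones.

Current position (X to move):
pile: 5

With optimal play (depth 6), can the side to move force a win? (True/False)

p1 X@[5]: -1[4]+1* -3[2]+1
p2 O@[4]: -1[3]-1* -3[1]-1
p3 X@[3]: -1[2]+1* -3[0]+1
p4 O@[2]: -1[1]-1*
p5 X@[1]: -1[0]+1*
p6 O@[0] terminal -1; root [5] d6

X winning at [5]: True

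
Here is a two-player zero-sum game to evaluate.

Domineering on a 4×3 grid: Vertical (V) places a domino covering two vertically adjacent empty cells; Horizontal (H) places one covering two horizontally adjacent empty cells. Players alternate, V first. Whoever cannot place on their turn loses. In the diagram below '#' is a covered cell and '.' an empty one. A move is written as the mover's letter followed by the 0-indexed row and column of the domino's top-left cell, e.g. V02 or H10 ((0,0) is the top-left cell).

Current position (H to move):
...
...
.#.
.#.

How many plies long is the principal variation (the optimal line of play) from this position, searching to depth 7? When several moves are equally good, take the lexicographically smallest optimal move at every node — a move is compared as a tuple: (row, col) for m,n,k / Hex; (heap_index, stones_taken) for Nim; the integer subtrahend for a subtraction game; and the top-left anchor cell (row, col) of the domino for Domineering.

p1 H@[.../.../.#./.#.]: H00[##./.../.#./.#.]-1* H01[.##/.../.#./.#.]-1 H10[.../##./.#./.#.]-1 H11[.../.##/.#./.#.]-1
p2 V@[##./.../.#./.#.]: V02[###/..#/.#./.#.]+1* V10[##./#../##./.#.]+1 V12[##./..#/.##/.#.]+1 V20[##./.../##./##.]+1 V22[##./.../.##/.##]+1
p3 H@[###/..#/.#./.#.]: H10[###/###/.#./.#.]-1*
p4 V@[###/###/.#./.#.]: V20[###/###/##./##.]+1* V22[###/###/.##/.##]+1
p5 H@[###/###/##./##.] terminal -1; root [.../.../.#./.#.] d7

PV length from [.../.../.#./.#.]: 4 plies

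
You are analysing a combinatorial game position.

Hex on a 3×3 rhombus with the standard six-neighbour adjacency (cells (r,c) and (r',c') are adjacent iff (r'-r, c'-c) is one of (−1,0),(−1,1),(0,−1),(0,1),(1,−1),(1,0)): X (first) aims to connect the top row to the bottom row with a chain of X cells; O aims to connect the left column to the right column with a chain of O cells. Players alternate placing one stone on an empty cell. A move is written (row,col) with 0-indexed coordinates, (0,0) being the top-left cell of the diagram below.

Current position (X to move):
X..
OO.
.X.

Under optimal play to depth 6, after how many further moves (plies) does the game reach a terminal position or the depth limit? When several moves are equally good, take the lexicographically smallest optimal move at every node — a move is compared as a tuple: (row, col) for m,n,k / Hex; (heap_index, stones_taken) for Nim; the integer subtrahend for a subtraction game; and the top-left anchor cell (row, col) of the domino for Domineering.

PV length from [X../OO./.X.]: 2 plies

p1 X@[X../OO./.X.]: (0,1)[XX./OO./.X.]-1* (0,2)[X.X/OO./.X.]-1 (1,2)[X../OOX/.X.]-1 (2,0)[X../OO./XX.]-1 (2,2)[X../OO./.XX]-1
p2 O@[XX./OO./.X.]: (0,2)[XXO/OO./.X.]+1* (1,2)[XX./OOO/.X.]+1 (2,0)[XX./OO./OX.]+1 (2,2)[XX./OO./.XO]+1
p3 X@[XXO/OO./.X.] terminal -1; root [X../OO./.X.] d6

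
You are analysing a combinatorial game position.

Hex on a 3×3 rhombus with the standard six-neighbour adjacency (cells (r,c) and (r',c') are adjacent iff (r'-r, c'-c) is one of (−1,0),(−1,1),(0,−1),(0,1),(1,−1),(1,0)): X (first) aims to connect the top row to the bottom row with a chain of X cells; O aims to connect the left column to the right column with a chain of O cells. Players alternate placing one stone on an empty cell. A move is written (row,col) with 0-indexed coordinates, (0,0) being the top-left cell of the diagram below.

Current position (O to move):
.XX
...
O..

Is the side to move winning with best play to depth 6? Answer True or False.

[.XX/.../O..] O move#1: (0,0):-1/OXX/.../O.., (1,0):-1/.XX/O../O.., (1,1):-1/.XX/.O./O.., (1,2):+1/.XX/..O/O..*, (2,1):+1/.XX/.../OO., (2,2):-1/.XX/.../O.O
[.XX/..O/O..] X move#2: (0,0):-1/XXX/..O/O..*, (1,0):-1/.XX/X.O/O.., (1,1):-1/.XX/.XO/O.., (2,1):-1/.XX/..O/OX., (2,2):-1/.XX/..O/O.X
[XXX/..O/O..] O move#3: (1,0):+1/XXX/O.O/O..*, (1,1):+1/XXX/.OO/O.., (2,1):+1/XXX/..O/OO., (2,2):+1/XXX/..O/O.O
[XXX/O.O/O..] X move#4: (1,1):-1/XXX/OXO/O..*, (2,1):-1/XXX/O.O/OX., (2,2):-1/XXX/O.O/O.X
[XXX/OXO/O..] O move#5: (2,1):+1/XXX/OXO/OO.*, (2,2):-1/XXX/OXO/O.O
[XXX/OXO/OO.] end (terminal -1, X#6); searched .XX/.../O.. to 6

O winning at [.XX/.../O..]: True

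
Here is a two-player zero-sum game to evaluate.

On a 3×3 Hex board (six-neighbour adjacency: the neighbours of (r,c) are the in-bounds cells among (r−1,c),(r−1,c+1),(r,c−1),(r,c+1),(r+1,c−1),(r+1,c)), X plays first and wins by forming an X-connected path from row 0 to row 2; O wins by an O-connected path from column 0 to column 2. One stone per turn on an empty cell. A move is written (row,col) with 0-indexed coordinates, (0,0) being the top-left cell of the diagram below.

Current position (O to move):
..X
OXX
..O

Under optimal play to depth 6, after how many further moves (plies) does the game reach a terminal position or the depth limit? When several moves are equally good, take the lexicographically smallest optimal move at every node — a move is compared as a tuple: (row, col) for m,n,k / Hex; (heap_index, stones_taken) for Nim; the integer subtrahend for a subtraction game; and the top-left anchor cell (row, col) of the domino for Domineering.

PV length from [..X/OXX/..O]: 4 plies

p1 O@[..X/OXX/..O]: (0,0)[O.X/OXX/..O]-1* (0,1)[.OX/OXX/..O]-1 (2,0)[..X/OXX/O.O]-1 (2,1)[..X/OXX/.OO]-1
p2 X@[O.X/OXX/..O]: (0,1)[OXX/OXX/..O]+1* (2,0)[O.X/OXX/X.O]+1 (2,1)[O.X/OXX/.XO]+1
p3 O@[OXX/OXX/..O]: (2,0)[OXX/OXX/O.O]-1* (2,1)[OXX/OXX/.OO]-1
p4 X@[OXX/OXX/O.O]: (2,1)[OXX/OXX/OXO]+1*
p5 O@[OXX/OXX/OXO] terminal -1; root [..X/OXX/..O] d6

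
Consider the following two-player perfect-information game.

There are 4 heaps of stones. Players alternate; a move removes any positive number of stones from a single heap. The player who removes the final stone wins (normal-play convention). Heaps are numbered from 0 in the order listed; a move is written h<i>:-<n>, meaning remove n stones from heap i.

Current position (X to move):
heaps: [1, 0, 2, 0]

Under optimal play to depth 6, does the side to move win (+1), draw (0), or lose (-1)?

[(1,0,2,0)] X move#1: h0:-1:-1/(0,0,2,0), h2:-1:+1/(1,0,1,0)*, h2:-2:-1/(1,0,0,0)
[(1,0,1,0)] O move#2: h0:-1:-1/(0,0,1,0)*, h2:-1:-1/(1,0,0,0)
[(0,0,1,0)] X move#3: h2:-1:+1/(0,0,0,0)*
[(0,0,0,0)] end (terminal -1, O#4); searched (1,0,2,0) to 6

value((1,0,2,0), X) = +1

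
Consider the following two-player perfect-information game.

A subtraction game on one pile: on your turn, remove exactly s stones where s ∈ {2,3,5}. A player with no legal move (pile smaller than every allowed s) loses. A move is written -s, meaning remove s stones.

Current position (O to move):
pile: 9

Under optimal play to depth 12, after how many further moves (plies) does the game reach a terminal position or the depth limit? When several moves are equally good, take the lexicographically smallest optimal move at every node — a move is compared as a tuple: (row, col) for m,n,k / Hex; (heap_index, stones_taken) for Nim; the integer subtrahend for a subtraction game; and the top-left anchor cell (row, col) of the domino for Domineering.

[9] O move#1: -2:+1/7*, -3:-1/6, -5:-1/4
[7] X move#2: -2:-1/5*, -3:-1/4, -5:-1/2
[5] O move#3: -2:-1/3, -3:-1/2, -5:+1/0*
[0] end (terminal -1, X#4); searched 9 to 12

PV length from [9]: 3 plies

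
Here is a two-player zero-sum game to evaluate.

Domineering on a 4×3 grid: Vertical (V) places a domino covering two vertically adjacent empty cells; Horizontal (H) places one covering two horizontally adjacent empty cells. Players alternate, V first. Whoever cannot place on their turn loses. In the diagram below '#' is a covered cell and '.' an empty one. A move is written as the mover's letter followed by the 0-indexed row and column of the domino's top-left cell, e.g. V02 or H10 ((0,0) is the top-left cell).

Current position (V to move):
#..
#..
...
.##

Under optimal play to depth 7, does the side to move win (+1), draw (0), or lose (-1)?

ply 1, V at #../#../.../.## | V01=+1→##./##./.../.##*; V02=+1→#.#/#.#/.../.##; V11=+1→#../##./.#./.##; V12=+1→#../#.#/..#/.##; V20=-1→#../#../#../###
ply 2, H at ##./##./.../.## | H20=-1→##./##./##./.##*; H21=-1→##./##./.##/.##
ply 3, V at ##./##./##./.## | V02=+1→###/###/##./.##*; V12=+1→##./###/###/.##
ply 4: ###/###/##./.## is terminal -1 (H); from #../#../.../.## depth 7

value(#../#../.../.##, V) = +1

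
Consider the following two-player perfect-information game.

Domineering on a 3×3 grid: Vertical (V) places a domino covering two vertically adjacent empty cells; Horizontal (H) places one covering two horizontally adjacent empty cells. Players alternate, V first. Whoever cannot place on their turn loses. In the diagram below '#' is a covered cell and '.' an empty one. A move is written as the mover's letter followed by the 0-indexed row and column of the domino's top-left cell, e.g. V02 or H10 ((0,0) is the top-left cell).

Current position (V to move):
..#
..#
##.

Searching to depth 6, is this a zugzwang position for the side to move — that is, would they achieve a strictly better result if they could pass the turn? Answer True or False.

[..#/..#/##.] V move#1: V00:+1/#.#/#.#/##.*, V01:+1/.##/.##/##.
[#.#/#.#/##.] end (terminal -1, H#2); searched ..#/..#/##. to 6
suppose V passes — search the same position with H to move:
pass> [..#/..#/##.] H move#1: H00:+1/###/..#/##.*, H10:+1/..#/###/##.
pass> [###/..#/##.] end (terminal -1, V#2); searched ..#/..#/##. to 6
for V: play +1, pass -1

zugzwang(..#/..#/##., V) = False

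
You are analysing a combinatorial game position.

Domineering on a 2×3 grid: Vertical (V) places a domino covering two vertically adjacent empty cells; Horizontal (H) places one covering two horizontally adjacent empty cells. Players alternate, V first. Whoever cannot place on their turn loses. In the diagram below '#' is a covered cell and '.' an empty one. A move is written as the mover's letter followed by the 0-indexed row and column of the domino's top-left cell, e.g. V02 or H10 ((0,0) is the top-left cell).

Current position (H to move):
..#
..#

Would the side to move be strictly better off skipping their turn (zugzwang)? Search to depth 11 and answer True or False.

ply 1, H at ..#/..# | H00=+1→###/..#*; H10=+1→..#/###
ply 2: ###/..# is terminal -1 (V); from ..#/..# depth 11
suppose H passes — search the same position with V to move:
pass> ply 1, V at ..#/..# | V00=+1→#.#/#.#*; V01=+1→.##/.##
pass> ply 2: #.#/#.# is terminal -1 (H); from ..#/..# depth 11
for H: play +1, pass -1

zugzwang(..#/..#, H) = False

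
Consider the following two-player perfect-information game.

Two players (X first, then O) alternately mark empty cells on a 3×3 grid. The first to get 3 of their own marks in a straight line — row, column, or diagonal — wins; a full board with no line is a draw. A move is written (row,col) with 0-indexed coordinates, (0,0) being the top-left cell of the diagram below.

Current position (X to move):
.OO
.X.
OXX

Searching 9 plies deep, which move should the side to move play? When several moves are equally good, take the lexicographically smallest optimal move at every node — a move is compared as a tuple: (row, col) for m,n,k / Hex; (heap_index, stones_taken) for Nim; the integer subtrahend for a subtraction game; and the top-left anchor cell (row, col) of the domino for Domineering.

X's best at [.OO/.X./OXX]: (0,0)

p1 X@[.OO/.X./OXX]: (0,0)[XOO/.X./OXX]+1* (1,0)[.OO/XX./OXX]-1 (1,2)[.OO/.XX/OXX]-1
p2 O@[XOO/.X./OXX] terminal -1; root [.OO/.X./OXX] d9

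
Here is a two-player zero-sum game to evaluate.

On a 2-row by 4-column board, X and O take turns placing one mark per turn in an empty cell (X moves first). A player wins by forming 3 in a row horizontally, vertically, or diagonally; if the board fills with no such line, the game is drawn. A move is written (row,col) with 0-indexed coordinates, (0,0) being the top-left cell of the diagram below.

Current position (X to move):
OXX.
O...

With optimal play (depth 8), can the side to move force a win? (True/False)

X winning at [OXX./O...]: True

[OXX./O...] X move#1: (0,3):+1/OXXX/O...*, (1,1):+0/OXX./OX.., (1,2):+0/OXX./O.X., (1,3):+0/OXX./O..X
[OXXX/O...] end (terminal -1, O#2); searched OXX./O... to 8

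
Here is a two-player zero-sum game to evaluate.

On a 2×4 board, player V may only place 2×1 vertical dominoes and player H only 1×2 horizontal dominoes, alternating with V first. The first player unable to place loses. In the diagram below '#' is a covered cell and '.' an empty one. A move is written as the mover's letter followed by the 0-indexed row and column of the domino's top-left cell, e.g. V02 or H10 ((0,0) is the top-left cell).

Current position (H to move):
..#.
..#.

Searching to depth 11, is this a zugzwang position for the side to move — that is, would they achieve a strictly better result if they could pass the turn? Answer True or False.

ply 1, H at ..#./..#. | H00=+1→###./..#.*; H10=+1→..#./###.
ply 2, V at ###./..#. | V03=-1→####/..##*
ply 3, H at ####/..## | H10=+1→####/####*
ply 4: ####/#### is terminal -1 (V); from ..#./..#. depth 11
suppose H passes — search the same position with V to move:
pass> ply 1, V at ..#./..#. | V00=+1→#.#./#.#.*; V01=+1→.##./.##.; V03=-1→..##/..##
pass> ply 2: #.#./#.#. is terminal -1 (H); from ..#./..#. depth 11
for H: play +1, pass -1

zugzwang(..#./..#., H) = False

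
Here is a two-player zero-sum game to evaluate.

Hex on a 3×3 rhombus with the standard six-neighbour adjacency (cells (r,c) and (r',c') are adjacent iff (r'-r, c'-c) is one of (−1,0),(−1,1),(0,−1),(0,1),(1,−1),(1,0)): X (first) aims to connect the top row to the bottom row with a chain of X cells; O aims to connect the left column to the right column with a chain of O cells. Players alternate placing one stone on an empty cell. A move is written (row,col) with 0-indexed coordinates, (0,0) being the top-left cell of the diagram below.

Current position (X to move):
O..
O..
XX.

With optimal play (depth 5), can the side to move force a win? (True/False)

X winning at [O../O../XX.]: True

p1 X@[O../O../XX.]: (0,1)[OX./O../XX.]-1 (0,2)[O.X/O../XX.]+1* (1,1)[O../OX./XX.]+1 (1,2)[O../O.X/XX.]-1 (2,2)[O../O../XXX]-1
p2 O@[O.X/O../XX.]: (0,1)[OOX/O../XX.]-1* (1,1)[O.X/OO./XX.]-1 (1,2)[O.X/O.O/XX.]-1 (2,2)[O.X/O../XXO]-1
p3 X@[OOX/O../XX.]: (1,1)[OOX/OX./XX.]+1* (1,2)[OOX/O.X/XX.]+1 (2,2)[OOX/O../XXX]+1
p4 O@[OOX/OX./XX.] terminal -1; root [O../O../XX.] d5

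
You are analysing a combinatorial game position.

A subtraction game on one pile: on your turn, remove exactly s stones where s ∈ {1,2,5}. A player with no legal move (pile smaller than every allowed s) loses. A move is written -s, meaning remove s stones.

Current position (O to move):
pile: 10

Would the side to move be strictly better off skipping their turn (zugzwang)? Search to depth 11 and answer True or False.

zugzwang(10, O) = False

p1 O@[10]: -1[9]+1* -2[8]-1 -5[5]-1
p2 X@[9]: -1[8]-1* -2[7]-1 -5[4]-1
p3 O@[8]: -1[7]-1 -2[6]+1* -5[3]+1
p4 X@[6]: -1[5]-1* -2[4]-1 -5[1]-1
p5 O@[5]: -1[4]-1 -2[3]+1* -5[0]+1
p6 X@[3]: -1[2]-1* -2[1]-1
p7 O@[2]: -1[1]-1 -2[0]+1*
p8 X@[0] terminal -1; root [10] d11
pass branch (X moves first from the same position):
  | p1 X@[10]: -1[9]+1* -2[8]-1 -5[5]-1
  | p2 O@[9]: -1[8]-1* -2[7]-1 -5[4]-1
  | p3 X@[8]: -1[7]-1 -2[6]+1* -5[3]+1
  | p4 O@[6]: -1[5]-1* -2[4]-1 -5[1]-1
  | p5 X@[5]: -1[4]-1 -2[3]+1* -5[0]+1
  | p6 O@[3]: -1[2]-1* -2[1]-1
  | p7 X@[2]: -1[1]-1 -2[0]+1*
  | p8 O@[0] terminal -1; root [10] d11
O moving scores +1; O passing scores -1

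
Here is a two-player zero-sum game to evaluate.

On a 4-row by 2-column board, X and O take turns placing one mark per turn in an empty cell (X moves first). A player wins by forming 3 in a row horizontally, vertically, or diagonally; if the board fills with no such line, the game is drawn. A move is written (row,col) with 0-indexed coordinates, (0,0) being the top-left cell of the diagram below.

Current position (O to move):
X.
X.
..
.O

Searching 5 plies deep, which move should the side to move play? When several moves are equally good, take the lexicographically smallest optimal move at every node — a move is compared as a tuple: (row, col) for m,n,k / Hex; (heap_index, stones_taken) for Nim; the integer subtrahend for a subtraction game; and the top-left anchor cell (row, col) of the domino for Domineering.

O's best at [X./X./../.O]: (2,0)

p1 O@[X./X./../.O]: (0,1)[XO/X./../.O]-1 (1,1)[X./XO/../.O]-1 (2,0)[X./X./O./.O]+0* (2,1)[X./X./.O/.O]-1 (3,0)[X./X./../OO]-1
p2 X@[X./X./O./.O]: (0,1)[XX/X./O./.O]+0* (1,1)[X./XX/O./.O]+0 (2,1)[X./X./OX/.O]+0 (3,0)[X./X./O./XO]+0
p3 O@[XX/X./O./.O]: (1,1)[XX/XO/O./.O]+0* (2,1)[XX/X./OO/.O]+0 (3,0)[XX/X./O./OO]+0
p4 X@[XX/XO/O./.O]: (2,1)[XX/XO/OX/.O]+0* (3,0)[XX/XO/O./XO]-1
p5 O@[XX/XO/OX/.O]: (3,0)[XX/XO/OX/OO]+0*
p6 X@[XX/XO/OX/OO] terminal +0; root [X./X./../.O] d5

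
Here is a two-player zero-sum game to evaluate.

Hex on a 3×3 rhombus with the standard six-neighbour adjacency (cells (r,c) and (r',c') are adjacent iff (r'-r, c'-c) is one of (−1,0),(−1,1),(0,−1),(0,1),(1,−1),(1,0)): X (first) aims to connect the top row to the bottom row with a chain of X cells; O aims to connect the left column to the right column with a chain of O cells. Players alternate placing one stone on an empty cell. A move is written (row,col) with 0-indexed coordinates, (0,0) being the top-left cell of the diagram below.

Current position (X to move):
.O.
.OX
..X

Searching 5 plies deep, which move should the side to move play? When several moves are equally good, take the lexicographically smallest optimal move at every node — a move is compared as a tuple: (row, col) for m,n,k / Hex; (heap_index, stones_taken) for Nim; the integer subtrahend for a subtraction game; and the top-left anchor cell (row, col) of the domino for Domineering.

X's best at [.O./.OX/..X]: (0,2)

ply 1, X at .O./.OX/..X | (0,0)=-1→XO./.OX/..X; (0,2)=+1→.OX/.OX/..X*; (1,0)=-1→.O./XOX/..X; (2,0)=-1→.O./.OX/X.X; (2,1)=-1→.O./.OX/.XX
ply 2: .OX/.OX/..X is terminal -1 (O); from .O./.OX/..X depth 5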